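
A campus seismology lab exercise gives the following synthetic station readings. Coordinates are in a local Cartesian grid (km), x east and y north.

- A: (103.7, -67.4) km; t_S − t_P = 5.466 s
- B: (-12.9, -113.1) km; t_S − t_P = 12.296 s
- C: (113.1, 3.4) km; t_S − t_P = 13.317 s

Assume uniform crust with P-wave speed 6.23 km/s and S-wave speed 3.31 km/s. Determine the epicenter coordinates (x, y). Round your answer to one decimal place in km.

66.7 km east, -78.4 km north

Distance from S−P lag: d = Δt · v_P v_S / (v_P − v_S) = Δt · (6.23·3.31)/(6.23−3.31) ≈ 7.0621·Δt.
So d_A = 38.60, d_B = 86.84, d_C = 94.05 km.
Circle about each station: (x − 103.7)² + (y + 67.4)² = 38.60²; (x + 12.9)² + (y + 113.1)² = 86.84²; (x − 113.1)² + (y − 3.4)² = 94.05².
Subtracting pairs of circle equations eliminates x²+y² and gives linear equations (the radical axes):
-233.2 x − 91.4 y = -8389.66
18.8 x + 141.6 y = -9848.72
Solving the 2×2 system: x ≈ 66.7, y ≈ -78.4 km.
Check against A (with the unrounded x, y): √((x − 103.7)²+(y + 67.4)²) = 38.60 ≈ 38.60 km. ✓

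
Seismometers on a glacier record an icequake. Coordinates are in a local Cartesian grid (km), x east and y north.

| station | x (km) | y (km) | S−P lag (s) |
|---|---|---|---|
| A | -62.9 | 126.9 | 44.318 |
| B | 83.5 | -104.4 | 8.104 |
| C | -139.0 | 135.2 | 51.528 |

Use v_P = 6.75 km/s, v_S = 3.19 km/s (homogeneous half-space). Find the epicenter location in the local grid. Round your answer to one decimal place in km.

Distance from S−P lag: d = Δt · v_P v_S / (v_P − v_S) = Δt · (6.75·3.19)/(6.75−3.19) ≈ 6.0485·Δt.
So d_A = 268.06, d_B = 49.02, d_C = 311.66 km.
Circle about each station: (x + 62.9)² + (y − 126.9)² = 268.06²; (x − 83.5)² + (y + 104.4)² = 49.02²; (x + 139.0)² + (y − 135.2)² = 311.66².
Subtracting the A equation from the B and C equations removes the quadratic terms:
292.8 x − 462.6 y = 67264.79
-152.2 x + 16.6 y = -7735.77
Solving the 2×2 system: x ≈ 37.6, y ≈ -121.6 km.
Check against A (with the unrounded x, y): √((x + 62.9)²+(y − 126.9)²) = 268.07 ≈ 268.06 km. ✓

(37.6, -121.6)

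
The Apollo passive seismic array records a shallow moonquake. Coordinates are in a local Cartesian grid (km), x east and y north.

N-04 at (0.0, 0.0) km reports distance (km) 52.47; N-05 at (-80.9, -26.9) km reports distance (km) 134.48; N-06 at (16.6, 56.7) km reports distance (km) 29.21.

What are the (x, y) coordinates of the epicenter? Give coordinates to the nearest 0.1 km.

Circle about each station: x² + y² = 52.47²; (x + 80.9)² + (y + 26.9)² = 134.48²; (x − 16.6)² + (y − 56.7)² = 29.21².
Subtracting the N-04 equation from the N-05 and N-06 equations removes the quadratic terms:
-161.8 x − 53.8 y = -8063.35
33.2 x + 113.4 y = 5390.33
Solving the 2×2 system: x ≈ 37.7, y ≈ 36.5 km.
Check against N-04 (with the unrounded x, y): √(x²+y²) = 52.47 ≈ 52.47 km. ✓

x ≈ 37.7 km, y ≈ 36.5 km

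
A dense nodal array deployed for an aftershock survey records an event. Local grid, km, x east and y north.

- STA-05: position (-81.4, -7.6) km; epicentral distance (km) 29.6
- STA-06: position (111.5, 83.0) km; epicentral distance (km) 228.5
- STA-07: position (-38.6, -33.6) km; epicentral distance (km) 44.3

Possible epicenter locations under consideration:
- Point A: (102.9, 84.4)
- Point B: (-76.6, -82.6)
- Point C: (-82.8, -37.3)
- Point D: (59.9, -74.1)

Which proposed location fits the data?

For each candidate, compare |candidate − station| to the reported distance:
Point A: residuals STA-05 176.4, STA-06 219.8, STA-07 139.9 → max 219.8 km
Point B: residuals STA-05 45.6, STA-06 22.1, STA-07 17.7 → max 45.6 km
Point C: residuals STA-05 0.1, STA-06 0.0, STA-07 0.1 → max 0.1 km
Point D: residuals STA-05 126.6, STA-06 63.1, STA-07 62.2 → max 126.6 km
Only Point C has all residuals ≈ 0.

Point C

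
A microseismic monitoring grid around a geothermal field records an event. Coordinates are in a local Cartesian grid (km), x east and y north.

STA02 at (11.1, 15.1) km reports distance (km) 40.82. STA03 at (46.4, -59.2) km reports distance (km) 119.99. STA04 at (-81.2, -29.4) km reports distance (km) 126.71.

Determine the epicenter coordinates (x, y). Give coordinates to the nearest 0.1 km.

x ≈ 12.5 km, y ≈ 55.9 km

Circle about each station: (x − 11.1)² + (y − 15.1)² = 40.82²; (x − 46.4)² + (y + 59.2)² = 119.99²; (x + 81.2)² + (y + 29.4)² = 126.71².
Subtracting the STA02 equation from the STA03 and STA04 equations removes the quadratic terms:
70.6 x − 148.6 y = -7424.95
-184.6 x − 89.0 y = -7282.57
Solving the 2×2 system: x ≈ 12.5, y ≈ 55.9 km.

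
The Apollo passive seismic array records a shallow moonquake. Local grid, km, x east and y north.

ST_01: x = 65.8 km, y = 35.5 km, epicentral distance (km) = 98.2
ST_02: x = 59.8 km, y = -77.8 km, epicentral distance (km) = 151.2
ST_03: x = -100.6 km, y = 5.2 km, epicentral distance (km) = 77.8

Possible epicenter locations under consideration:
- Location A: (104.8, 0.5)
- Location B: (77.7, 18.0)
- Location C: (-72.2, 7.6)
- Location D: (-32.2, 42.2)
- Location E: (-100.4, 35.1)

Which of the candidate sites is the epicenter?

Location D

For each candidate, compare |candidate − station| to the reported distance:
Location A: residuals ST_01 45.8, ST_02 60.9, ST_03 127.7 → max 127.7 km
Location B: residuals ST_01 77.0, ST_02 53.7, ST_03 101.0 → max 101.0 km
Location C: residuals ST_01 42.6, ST_02 6.0, ST_03 49.3 → max 49.3 km
Location D: residuals ST_01 0.0, ST_02 0.0, ST_03 0.0 → max 0.0 km
Location E: residuals ST_01 68.0, ST_02 44.8, ST_03 47.9 → max 68.0 km
Only Location D has all residuals ≈ 0.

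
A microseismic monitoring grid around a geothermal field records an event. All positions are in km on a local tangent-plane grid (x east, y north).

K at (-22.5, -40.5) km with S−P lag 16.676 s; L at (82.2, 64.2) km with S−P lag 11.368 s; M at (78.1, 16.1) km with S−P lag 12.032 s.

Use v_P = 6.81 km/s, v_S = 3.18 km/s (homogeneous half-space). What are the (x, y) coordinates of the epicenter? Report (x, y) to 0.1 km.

15.6 km east, 51.4 km north

Distance from S−P lag: d = Δt · v_P v_S / (v_P − v_S) = Δt · (6.81·3.18)/(6.81−3.18) ≈ 5.9658·Δt.
So d_K = 99.49, d_L = 67.82, d_M = 71.78 km.
Circle about each station: (x + 22.5)² + (y + 40.5)² = 99.49²; (x − 82.2)² + (y − 64.2)² = 67.82²; (x − 78.1)² + (y − 16.1)² = 71.78².
Subtracting pairs of circle equations eliminates x²+y² and gives linear equations (the radical axes):
209.4 x + 209.4 y = 14030.69
201.2 x + 113.2 y = 8958.21
Solving the 2×2 system: x ≈ 15.6, y ≈ 51.4 km.
Check against K (with the unrounded x, y): √((x + 22.5)²+(y + 40.5)²) = 99.49 ≈ 99.49 km. ✓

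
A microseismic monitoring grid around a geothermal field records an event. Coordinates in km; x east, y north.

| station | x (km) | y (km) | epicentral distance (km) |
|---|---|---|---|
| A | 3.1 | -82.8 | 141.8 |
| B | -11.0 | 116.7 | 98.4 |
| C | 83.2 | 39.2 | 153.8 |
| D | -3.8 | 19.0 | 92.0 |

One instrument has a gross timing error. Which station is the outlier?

D

Solve using three stations at a time. Using A, B, C (subtract circle equations pairwise → linear system) gives (x, y) ≈ (-70.6, 38.4).
Distances from that point to each station vs reported:
  A: calculated 141.8 vs reported 141.8 → residual 0.0 km
  B: calculated 98.4 vs reported 98.4 → residual 0.0 km
  C: calculated 153.8 vs reported 153.8 → residual 0.0 km
  D: calculated 69.6 vs reported 92.0 → residual 22.4 km
A, B, C are mutually consistent (residuals ≈ 0); D is off by 22.4 km.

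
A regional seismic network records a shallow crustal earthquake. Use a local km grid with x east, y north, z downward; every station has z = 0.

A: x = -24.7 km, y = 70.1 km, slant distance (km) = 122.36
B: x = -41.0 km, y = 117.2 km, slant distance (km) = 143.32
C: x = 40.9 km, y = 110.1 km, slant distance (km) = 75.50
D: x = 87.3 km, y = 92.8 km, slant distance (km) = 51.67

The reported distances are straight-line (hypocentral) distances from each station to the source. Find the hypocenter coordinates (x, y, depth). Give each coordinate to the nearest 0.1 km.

(87.3, 76.1, 48.9)

Each station gives a sphere (x−x_i)² + (y−y_i)² + z² = d_i² (stations at z=0).
Subtracting the A sphere from B and C: z² cancels, leaving linear equations in x and y:
-32.6 x + 94.2 y = 4324.09
131.2 x + 80.0 y = 17542.44
Solving: x ≈ 87.297, y ≈ 76.114 km (keep extra digits for the depth step; rounded: 87.3, 76.1).
Then from the A sphere: z² = 122.36² − (x + 24.7)² − (y − 70.1)² with x = 87.297, y = 76.114, so z ≈ 48.913 ≈ 48.9 km.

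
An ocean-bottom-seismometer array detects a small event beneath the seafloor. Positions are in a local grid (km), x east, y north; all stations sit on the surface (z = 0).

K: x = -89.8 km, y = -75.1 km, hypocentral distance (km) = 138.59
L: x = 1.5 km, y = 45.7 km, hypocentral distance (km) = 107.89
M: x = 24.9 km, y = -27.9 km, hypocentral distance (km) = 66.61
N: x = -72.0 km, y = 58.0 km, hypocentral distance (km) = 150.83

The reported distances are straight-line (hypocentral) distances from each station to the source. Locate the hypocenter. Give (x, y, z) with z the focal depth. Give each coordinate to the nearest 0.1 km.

(25.6, -36.1, 66.1)

Each station gives a sphere (x−x_i)² + (y−y_i)² + z² = d_i² (stations at z=0).
Subtracting the K sphere from L and M: z² cancels, leaving linear equations in x and y:
182.6 x + 241.6 y = -4046.37
229.4 x + 94.4 y = 2464.67
Solving: x ≈ 25.597, y ≈ -36.094 km (keep extra digits for the depth step; rounded: 25.6, -36.1).
Then from the K sphere: z² = 138.59² − (x + 89.8)² − (y + 75.1)² with x = 25.597, y = -36.094, so z ≈ 66.100 ≈ 66.1 km.
Check against N (with the unrounded solution): distance 150.83 ≈ 150.83 km. ✓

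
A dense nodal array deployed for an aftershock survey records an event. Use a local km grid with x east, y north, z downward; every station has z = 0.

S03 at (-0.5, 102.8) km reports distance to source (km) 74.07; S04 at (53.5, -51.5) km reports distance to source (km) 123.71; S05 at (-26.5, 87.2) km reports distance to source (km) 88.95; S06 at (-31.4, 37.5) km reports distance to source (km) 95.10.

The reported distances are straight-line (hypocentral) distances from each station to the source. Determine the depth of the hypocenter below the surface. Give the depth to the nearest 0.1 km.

Each station gives a sphere (x−x_i)² + (y−y_i)² + z² = d_i² (stations at z=0).
Subtracting the S03 sphere from S04 and S05: z² cancels, leaving linear equations in x and y:
108.0 x − 308.6 y = -14871.39
-52.0 x − 31.2 y = -4687.74
Solving: x ≈ 50.608, y ≈ 65.901 km (keep extra digits for the depth step; rounded: 50.6, 65.9).
Then from the S03 sphere: z² = 74.07² − (x + 0.5)² − (y − 102.8)² with x = 50.608, y = 65.901, so z ≈ 38.895 ≈ 38.9 km.

38.9 km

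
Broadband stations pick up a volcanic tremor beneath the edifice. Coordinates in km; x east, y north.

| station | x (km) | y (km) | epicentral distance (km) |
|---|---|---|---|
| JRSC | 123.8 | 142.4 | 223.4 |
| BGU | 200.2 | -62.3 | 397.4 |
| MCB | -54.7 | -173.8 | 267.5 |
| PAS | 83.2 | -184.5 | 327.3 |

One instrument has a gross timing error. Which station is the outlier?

Solve using three stations at a time. Using JRSC, MCB, PAS (subtract circle equations pairwise → linear system) gives (x, y) ≈ (-93.8, 91.0).
Distances from that point to each station vs reported:
  JRSC: calculated 223.6 vs reported 223.4 → residual 0.2 km
  BGU: calculated 331.5 vs reported 397.4 → residual 65.9 km
  MCB: calculated 267.6 vs reported 267.5 → residual 0.1 km
  PAS: calculated 327.4 vs reported 327.3 → residual 0.1 km
JRSC, MCB, PAS are mutually consistent (residuals ≈ 0); BGU is off by 65.9 km.

BGU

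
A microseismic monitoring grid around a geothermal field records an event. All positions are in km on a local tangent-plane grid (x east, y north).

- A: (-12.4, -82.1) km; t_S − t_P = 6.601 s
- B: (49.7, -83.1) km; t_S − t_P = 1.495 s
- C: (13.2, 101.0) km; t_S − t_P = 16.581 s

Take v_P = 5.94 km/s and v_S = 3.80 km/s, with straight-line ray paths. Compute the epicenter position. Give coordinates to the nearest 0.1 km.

x ≈ 55.9 km, y ≈ -68.6 km

Distance from S−P lag: d = Δt · v_P v_S / (v_P − v_S) = Δt · (5.94·3.80)/(5.94−3.80) ≈ 10.5477·Δt.
So d_A = 69.63, d_B = 15.77, d_C = 174.89 km.
Circle about each station: (x + 12.4)² + (y + 82.1)² = 69.63²; (x − 49.7)² + (y + 83.1)² = 15.77²; (x − 13.2)² + (y − 101.0)² = 174.89².
Subtracting the A equation from the B and C equations removes the quadratic terms:
124.2 x − 2.0 y = 7081.17
51.2 x + 366.2 y = -22257.11
Solving the 2×2 system: x ≈ 55.9, y ≈ -68.6 km.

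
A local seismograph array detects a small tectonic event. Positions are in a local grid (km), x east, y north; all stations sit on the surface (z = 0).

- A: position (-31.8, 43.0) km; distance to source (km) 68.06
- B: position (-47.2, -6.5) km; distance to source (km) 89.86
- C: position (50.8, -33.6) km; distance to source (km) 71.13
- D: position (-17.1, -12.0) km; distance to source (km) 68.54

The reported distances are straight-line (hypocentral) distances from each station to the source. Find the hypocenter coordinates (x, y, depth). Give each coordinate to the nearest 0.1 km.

Each station gives a sphere (x−x_i)² + (y−y_i)² + z² = d_i² (stations at z=0).
Subtracting the A sphere from B and C: z² cancels, leaving linear equations in x and y:
-30.8 x − 99.0 y = -4032.81
165.2 x − 153.2 y = 422.05
Solving: x ≈ 31.301, y ≈ 30.997 km (keep extra digits for the depth step; rounded: 31.3, 31.0).
Then from the A sphere: z² = 68.06² − (x + 31.8)² − (y − 43.0)² with x = 31.301, y = 30.997, so z ≈ 22.502 ≈ 22.5 km.

(31.3, 31.0, 22.5)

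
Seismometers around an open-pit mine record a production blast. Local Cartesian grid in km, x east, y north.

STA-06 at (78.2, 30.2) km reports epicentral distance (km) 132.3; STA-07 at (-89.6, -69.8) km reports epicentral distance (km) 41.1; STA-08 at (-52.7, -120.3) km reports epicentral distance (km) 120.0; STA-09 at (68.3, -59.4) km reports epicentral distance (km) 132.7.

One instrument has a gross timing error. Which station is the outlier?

STA-07

Solve using three stations at a time. Using STA-06, STA-08, STA-09 (subtract circle equations pairwise → linear system) gives (x, y) ≈ (-50.5, -0.3).
Distances from that point to each station vs reported:
  STA-06: calculated 132.3 vs reported 132.3 → residual 0.0 km
  STA-07: calculated 79.7 vs reported 41.1 → residual 38.6 km
  STA-08: calculated 120.0 vs reported 120.0 → residual 0.0 km
  STA-09: calculated 132.7 vs reported 132.7 → residual 0.0 km
STA-06, STA-08, STA-09 are mutually consistent (residuals ≈ 0); STA-07 is off by 38.6 km.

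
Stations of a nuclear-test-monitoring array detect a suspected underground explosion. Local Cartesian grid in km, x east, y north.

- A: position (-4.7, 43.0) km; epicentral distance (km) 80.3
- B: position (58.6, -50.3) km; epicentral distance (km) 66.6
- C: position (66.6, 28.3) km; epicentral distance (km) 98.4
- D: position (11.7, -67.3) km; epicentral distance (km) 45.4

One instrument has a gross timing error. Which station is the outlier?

Solve using three stations at a time. Using A, B, C (subtract circle equations pairwise → linear system) gives (x, y) ≈ (-6.8, -37.3).
Distances from that point to each station vs reported:
  A: calculated 80.3 vs reported 80.3 → residual 0.0 km
  B: calculated 66.7 vs reported 66.6 → residual 0.1 km
  C: calculated 98.4 vs reported 98.4 → residual 0.0 km
  D: calculated 35.2 vs reported 45.4 → residual 10.2 km
A, B, C are mutually consistent (residuals ≈ 0); D is off by 10.2 km.

D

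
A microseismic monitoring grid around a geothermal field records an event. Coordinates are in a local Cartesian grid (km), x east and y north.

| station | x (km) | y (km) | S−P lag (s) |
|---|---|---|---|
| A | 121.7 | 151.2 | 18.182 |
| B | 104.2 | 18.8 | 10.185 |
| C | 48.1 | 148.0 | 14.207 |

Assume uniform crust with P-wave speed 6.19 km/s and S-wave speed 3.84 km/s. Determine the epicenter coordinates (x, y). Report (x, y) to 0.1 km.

x ≈ 1.4 km, y ≈ 12.1 km

Distance from S−P lag: d = Δt · v_P v_S / (v_P − v_S) = Δt · (6.19·3.84)/(6.19−3.84) ≈ 10.1147·Δt.
So d_A = 183.91, d_B = 103.02, d_C = 143.70 km.
Circle about each station: (x − 121.7)² + (y − 151.2)² = 183.91²; (x − 104.2)² + (y − 18.8)² = 103.02²; (x − 48.1)² + (y − 148.0)² = 143.70².
Subtracting the A equation from the B and C equations removes the quadratic terms:
-35.0 x − 264.8 y = -3251.48
-147.2 x − 6.4 y = -281.52
Solving the 2×2 system: x ≈ 1.4, y ≈ 12.1 km.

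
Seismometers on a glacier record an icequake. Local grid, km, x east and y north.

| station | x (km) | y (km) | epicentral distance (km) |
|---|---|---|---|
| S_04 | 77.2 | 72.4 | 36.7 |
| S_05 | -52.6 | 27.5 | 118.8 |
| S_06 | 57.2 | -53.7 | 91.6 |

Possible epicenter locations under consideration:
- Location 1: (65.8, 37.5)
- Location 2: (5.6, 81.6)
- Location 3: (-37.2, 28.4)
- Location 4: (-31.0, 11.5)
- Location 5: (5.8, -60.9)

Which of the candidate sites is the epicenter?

For each candidate, compare |candidate − station| to the reported distance:
Location 1: residuals S_04 0.0, S_05 0.0, S_06 0.0 → max 0.0 km
Location 2: residuals S_04 35.5, S_05 39.3, S_06 53.2 → max 53.2 km
Location 3: residuals S_04 85.9, S_05 103.4, S_06 33.5 → max 103.4 km
Location 4: residuals S_04 87.5, S_05 91.9, S_06 18.1 → max 91.9 km
Location 5: residuals S_04 114.5, S_05 12.9, S_06 39.7 → max 114.5 km
Only Location 1 has all residuals ≈ 0.

Location 1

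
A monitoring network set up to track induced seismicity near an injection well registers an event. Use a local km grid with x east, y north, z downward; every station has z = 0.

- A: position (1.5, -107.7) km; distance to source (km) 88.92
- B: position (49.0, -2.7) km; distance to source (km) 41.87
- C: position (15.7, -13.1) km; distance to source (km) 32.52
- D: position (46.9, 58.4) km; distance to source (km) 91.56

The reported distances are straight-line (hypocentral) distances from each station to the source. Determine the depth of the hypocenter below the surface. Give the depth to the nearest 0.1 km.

Each station gives a sphere (x−x_i)² + (y−y_i)² + z² = d_i² (stations at z=0).
Subtracting the A sphere from B and C: z² cancels, leaving linear equations in x and y:
95.0 x + 210.0 y = -3039.58
28.4 x + 189.2 y = -4334.22
Solving: x ≈ 27.902, y ≈ -27.096 km (keep extra digits for the depth step; rounded: 27.9, -27.1).
Then from the A sphere: z² = 88.92² − (x − 1.5)² − (y + 107.7)² with x = 27.902, y = -27.096, so z ≈ 26.696 ≈ 26.7 km.

depth ≈ 26.7 km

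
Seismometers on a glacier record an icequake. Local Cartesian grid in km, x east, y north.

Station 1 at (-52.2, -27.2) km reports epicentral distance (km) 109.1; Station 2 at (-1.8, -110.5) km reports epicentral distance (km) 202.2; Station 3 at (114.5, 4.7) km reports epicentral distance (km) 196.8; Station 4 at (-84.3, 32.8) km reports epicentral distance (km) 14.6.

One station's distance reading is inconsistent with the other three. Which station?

Station 4

Solve using three stations at a time. Using Station 1, Station 2, Station 3 (subtract circle equations pairwise → linear system) gives (x, y) ≈ (-67.0, 80.9).
Distances from that point to each station vs reported:
  Station 1: calculated 109.1 vs reported 109.1 → residual 0.0 km
  Station 2: calculated 202.2 vs reported 202.2 → residual 0.0 km
  Station 3: calculated 196.8 vs reported 196.8 → residual 0.0 km
  Station 4: calculated 51.2 vs reported 14.6 → residual 36.6 km
Station 1, Station 2, Station 3 are mutually consistent (residuals ≈ 0); Station 4 is off by 36.6 km.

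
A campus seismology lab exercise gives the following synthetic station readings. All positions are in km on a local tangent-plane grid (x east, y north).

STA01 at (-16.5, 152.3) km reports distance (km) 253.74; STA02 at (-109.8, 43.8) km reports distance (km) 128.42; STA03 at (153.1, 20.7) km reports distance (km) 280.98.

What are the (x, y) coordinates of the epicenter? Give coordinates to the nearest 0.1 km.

Circle about each station: (x + 16.5)² + (y − 152.3)² = 253.74²; (x + 109.8)² + (y − 43.8)² = 128.42²; (x − 153.1)² + (y − 20.7)² = 280.98².
Subtracting the STA01 equation from the STA02 and STA03 equations removes the quadratic terms:
-186.6 x − 217.0 y = 38399.23
339.2 x − 263.2 y = -14165.21
Solving the 2×2 system: x ≈ -107.4, y ≈ -84.6 km.
Check against STA01 (with the unrounded x, y): √((x + 16.5)²+(y − 152.3)²) = 253.74 ≈ 253.74 km. ✓

(-107.4, -84.6)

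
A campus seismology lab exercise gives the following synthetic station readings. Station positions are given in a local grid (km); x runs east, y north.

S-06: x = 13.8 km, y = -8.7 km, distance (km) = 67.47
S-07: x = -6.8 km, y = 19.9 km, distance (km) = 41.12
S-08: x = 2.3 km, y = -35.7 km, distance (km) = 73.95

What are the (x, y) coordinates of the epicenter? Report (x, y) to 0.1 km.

(-47.9, 18.6)

Circle about each station: (x − 13.8)² + (y + 8.7)² = 67.47²; (x + 6.8)² + (y − 19.9)² = 41.12²; (x − 2.3)² + (y + 35.7)² = 73.95².
Subtracting pairs of circle equations eliminates x²+y² and gives linear equations (the radical axes):
-41.2 x + 57.2 y = 3037.47
-23.0 x − 54.0 y = 97.25
Solving the 2×2 system: x ≈ -47.9, y ≈ 18.6 km.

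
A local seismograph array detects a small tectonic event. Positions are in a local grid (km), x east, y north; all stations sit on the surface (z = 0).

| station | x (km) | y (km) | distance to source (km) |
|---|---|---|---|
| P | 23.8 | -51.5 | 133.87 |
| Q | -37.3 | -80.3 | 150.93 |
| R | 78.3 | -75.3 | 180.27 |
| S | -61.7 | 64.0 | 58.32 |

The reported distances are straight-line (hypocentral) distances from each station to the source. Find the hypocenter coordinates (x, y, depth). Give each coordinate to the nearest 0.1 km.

x ≈ -27.6 km, y ≈ 62.7 km, depth ≈ 47.3 km

Each station gives a sphere (x−x_i)² + (y−y_i)² + z² = d_i² (stations at z=0).
Subtracting the P sphere from Q and R: z² cancels, leaving linear equations in x and y:
-122.2 x − 57.6 y = -238.00
109.0 x − 47.6 y = -5993.81
Solving: x ≈ -27.607, y ≈ 62.702 km (keep extra digits for the depth step; rounded: -27.6, 62.7).
Then from the P sphere: z² = 133.87² − (x − 23.8)² − (y + 51.5)² with x = -27.607, y = 62.702, so z ≈ 47.291 ≈ 47.3 km.
Check against S (with the unrounded solution): distance 58.31 ≈ 58.32 km. ✓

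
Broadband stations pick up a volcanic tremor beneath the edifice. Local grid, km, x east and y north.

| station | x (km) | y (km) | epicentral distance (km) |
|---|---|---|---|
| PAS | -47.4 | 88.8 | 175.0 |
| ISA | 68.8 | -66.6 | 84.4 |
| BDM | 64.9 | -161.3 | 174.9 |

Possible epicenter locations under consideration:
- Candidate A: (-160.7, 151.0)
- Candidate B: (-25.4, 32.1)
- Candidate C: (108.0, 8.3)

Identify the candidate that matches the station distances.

Candidate C

For each candidate, compare |candidate − station| to the reported distance:
Candidate A: residuals PAS 45.7, ISA 231.9, BDM 210.4 → max 231.9 km
Candidate B: residuals PAS 114.2, ISA 52.0, BDM 38.5 → max 114.2 km
Candidate C: residuals PAS 0.0, ISA 0.1, BDM 0.1 → max 0.1 km
Only Candidate C has all residuals ≈ 0.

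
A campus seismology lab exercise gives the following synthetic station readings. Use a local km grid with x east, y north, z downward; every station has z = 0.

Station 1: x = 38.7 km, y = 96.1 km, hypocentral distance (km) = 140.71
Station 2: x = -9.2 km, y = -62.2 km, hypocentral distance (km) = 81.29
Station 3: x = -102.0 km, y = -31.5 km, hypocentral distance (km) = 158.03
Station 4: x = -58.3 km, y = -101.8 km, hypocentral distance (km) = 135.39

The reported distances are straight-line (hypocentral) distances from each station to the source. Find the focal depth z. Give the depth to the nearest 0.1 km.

51.4 km

Each station gives a sphere (x−x_i)² + (y−y_i)² + z² = d_i² (stations at z=0).
Subtracting the Station 1 sphere from Station 2 and Station 3: z² cancels, leaving linear equations in x and y:
-95.8 x − 316.6 y = 6411.82
-281.4 x − 255.2 y = -4510.83
Solving: x ≈ 47.405, y ≈ -34.596 km (keep extra digits for the depth step; rounded: 47.4, -34.6).
Then from the Station 1 sphere: z² = 140.71² − (x − 38.7)² − (y − 96.1)² with x = 47.405, y = -34.596, so z ≈ 51.401 ≈ 51.4 km.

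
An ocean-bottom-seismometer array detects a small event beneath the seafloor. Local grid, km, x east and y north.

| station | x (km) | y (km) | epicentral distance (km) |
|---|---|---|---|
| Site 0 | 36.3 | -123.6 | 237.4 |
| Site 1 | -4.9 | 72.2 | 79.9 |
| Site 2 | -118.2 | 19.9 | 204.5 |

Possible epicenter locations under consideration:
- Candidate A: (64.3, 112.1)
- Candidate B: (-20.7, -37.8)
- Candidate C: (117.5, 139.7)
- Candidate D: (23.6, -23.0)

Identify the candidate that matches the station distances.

For each candidate, compare |candidate − station| to the reported distance:
Candidate A: residuals Site 0 0.0, Site 1 0.0, Site 2 0.0 → max 0.0 km
Candidate B: residuals Site 0 134.4, Site 1 31.2, Site 2 91.2 → max 134.4 km
Candidate C: residuals Site 0 38.1, Site 1 59.9, Site 2 59.9 → max 59.9 km
Candidate D: residuals Site 0 136.0, Site 1 19.5, Site 2 56.4 → max 136.0 km
Only Candidate A has all residuals ≈ 0.

Candidate A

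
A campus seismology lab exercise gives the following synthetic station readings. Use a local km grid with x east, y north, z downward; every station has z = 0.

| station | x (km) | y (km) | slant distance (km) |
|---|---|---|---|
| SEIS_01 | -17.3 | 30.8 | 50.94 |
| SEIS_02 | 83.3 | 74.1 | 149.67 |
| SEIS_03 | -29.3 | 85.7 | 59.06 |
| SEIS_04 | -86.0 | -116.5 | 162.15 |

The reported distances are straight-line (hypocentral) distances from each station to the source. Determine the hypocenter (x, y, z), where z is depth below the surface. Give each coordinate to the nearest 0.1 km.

x ≈ -60.9 km, y ≈ 41.9 km, depth ≈ 23.9 km

Each station gives a sphere (x−x_i)² + (y−y_i)² + z² = d_i² (stations at z=0).
Subtracting the SEIS_01 sphere from SEIS_02 and SEIS_03: z² cancels, leaving linear equations in x and y:
201.2 x + 86.6 y = -8624.46
-24.0 x + 109.8 y = 6061.85
Solving: x ≈ -60.898, y ≈ 41.897 km (keep extra digits for the depth step; rounded: -60.9, 41.9).
Then from the SEIS_01 sphere: z² = 50.94² − (x + 17.3)² − (y − 30.8)² with x = -60.898, y = 41.897, so z ≈ 23.895 ≈ 23.9 km.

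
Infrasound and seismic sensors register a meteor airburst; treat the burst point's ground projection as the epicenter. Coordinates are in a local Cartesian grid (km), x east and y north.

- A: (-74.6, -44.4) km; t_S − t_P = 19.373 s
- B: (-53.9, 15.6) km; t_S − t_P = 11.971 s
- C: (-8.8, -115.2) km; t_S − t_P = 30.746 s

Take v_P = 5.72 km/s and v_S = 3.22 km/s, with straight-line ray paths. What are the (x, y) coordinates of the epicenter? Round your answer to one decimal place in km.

x ≈ -85.6 km, y ≈ 97.9 km

Distance from S−P lag: d = Δt · v_P v_S / (v_P − v_S) = Δt · (5.72·3.22)/(5.72−3.22) ≈ 7.3674·Δt.
So d_A = 142.73, d_B = 88.19, d_C = 226.52 km.
Circle about each station: (x + 74.6)² + (y + 44.4)² = 142.73²; (x + 53.9)² + (y − 15.6)² = 88.19²; (x + 8.8)² + (y + 115.2)² = 226.52².
Subtracting pairs of circle equations eliminates x²+y² and gives linear equations (the radical axes):
41.4 x + 120.0 y = 8206.43
131.6 x − 141.6 y = -25127.50
Solving the 2×2 system: x ≈ -85.6, y ≈ 97.9 km.
Check against A (with the unrounded x, y): √((x + 74.6)²+(y + 44.4)²) = 142.74 ≈ 142.73 km. ✓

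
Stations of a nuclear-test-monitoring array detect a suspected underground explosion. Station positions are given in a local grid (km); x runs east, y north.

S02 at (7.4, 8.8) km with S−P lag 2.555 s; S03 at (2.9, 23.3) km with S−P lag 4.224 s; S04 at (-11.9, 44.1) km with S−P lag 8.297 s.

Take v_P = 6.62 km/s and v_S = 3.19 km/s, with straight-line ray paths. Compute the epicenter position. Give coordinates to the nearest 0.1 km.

Distance from S−P lag: d = Δt · v_P v_S / (v_P − v_S) = Δt · (6.62·3.19)/(6.62−3.19) ≈ 6.1568·Δt.
So d_S02 = 15.73, d_S03 = 26.01, d_S04 = 51.08 km.
Circle about each station: (x − 7.4)² + (y − 8.8)² = 15.73²; (x − 2.9)² + (y − 23.3)² = 26.01²; (x + 11.9)² + (y − 44.1)² = 51.08².
Subtracting pairs of circle equations eliminates x²+y² and gives linear equations (the radical axes):
-9.0 x + 29.0 y = -9.99
-38.6 x + 70.6 y = -407.51
Solving the 2×2 system: x ≈ 23.0, y ≈ 6.8 km.
Check against S02 (with the unrounded x, y): √((x − 7.4)²+(y − 8.8)²) = 15.69 ≈ 15.73 km. ✓

23.0 km east, 6.8 km north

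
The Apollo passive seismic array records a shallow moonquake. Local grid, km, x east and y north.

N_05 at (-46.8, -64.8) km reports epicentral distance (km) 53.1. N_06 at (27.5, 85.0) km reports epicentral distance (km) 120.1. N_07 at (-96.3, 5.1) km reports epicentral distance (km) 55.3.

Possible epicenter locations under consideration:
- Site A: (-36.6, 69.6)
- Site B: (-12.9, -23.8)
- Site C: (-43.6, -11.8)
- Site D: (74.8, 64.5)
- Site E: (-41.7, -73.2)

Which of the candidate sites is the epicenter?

Site C

For each candidate, compare |candidate − station| to the reported distance:
Site A: residuals N_05 81.7, N_06 54.2, N_07 32.6 → max 81.7 km
Site B: residuals N_05 0.1, N_06 4.0, N_07 33.0 → max 33.0 km
Site C: residuals N_05 0.0, N_06 0.0, N_07 0.0 → max 0.0 km
Site D: residuals N_05 124.4, N_06 68.5, N_07 125.8 → max 125.8 km
Site E: residuals N_05 43.3, N_06 52.6, N_07 40.2 → max 52.6 km
Only Site C has all residuals ≈ 0.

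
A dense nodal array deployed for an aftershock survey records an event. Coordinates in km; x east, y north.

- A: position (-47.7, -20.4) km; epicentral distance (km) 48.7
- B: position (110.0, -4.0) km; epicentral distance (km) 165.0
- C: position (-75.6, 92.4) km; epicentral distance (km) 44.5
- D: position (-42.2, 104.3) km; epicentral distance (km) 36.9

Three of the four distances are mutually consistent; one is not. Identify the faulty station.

Solve using three stations at a time. Using B, C, D (subtract circle equations pairwise → linear system) gives (x, y) ≈ (-38.7, 67.6).
Distances from that point to each station vs reported:
  A: calculated 88.4 vs reported 48.7 → residual 39.7 km
  B: calculated 165.0 vs reported 165.0 → residual 0.0 km
  C: calculated 44.5 vs reported 44.5 → residual 0.0 km
  D: calculated 36.9 vs reported 36.9 → residual 0.0 km
B, C, D are mutually consistent (residuals ≈ 0); A is off by 39.7 km.

A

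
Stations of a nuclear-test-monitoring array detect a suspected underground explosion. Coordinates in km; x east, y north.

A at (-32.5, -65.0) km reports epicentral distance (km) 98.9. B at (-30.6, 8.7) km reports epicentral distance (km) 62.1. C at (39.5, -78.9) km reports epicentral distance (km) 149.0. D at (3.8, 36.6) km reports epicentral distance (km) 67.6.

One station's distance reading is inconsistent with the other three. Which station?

B

Solve using three stations at a time. Using A, C, D (subtract circle equations pairwise → linear system) gives (x, y) ≈ (-63.3, 28.9).
Distances from that point to each station vs reported:
  A: calculated 98.8 vs reported 98.9 → residual 0.1 km
  B: calculated 38.4 vs reported 62.1 → residual 23.7 km
  C: calculated 149.0 vs reported 149.0 → residual 0.0 km
  D: calculated 67.5 vs reported 67.6 → residual 0.1 km
A, C, D are mutually consistent (residuals ≈ 0); B is off by 23.7 km.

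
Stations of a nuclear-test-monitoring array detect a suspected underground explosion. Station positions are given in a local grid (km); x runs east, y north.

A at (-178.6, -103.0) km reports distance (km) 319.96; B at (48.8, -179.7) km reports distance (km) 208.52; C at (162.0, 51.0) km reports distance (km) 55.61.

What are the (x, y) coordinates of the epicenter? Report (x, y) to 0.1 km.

Circle about each station: (x + 178.6)² + (y + 103.0)² = 319.96²; (x − 48.8)² + (y + 179.7)² = 208.52²; (x − 162.0)² + (y − 51.0)² = 55.61².
Subtracting the A equation from the B and C equations removes the quadratic terms:
454.8 x − 153.4 y = 51060.38
681.2 x + 308.0 y = 85619.97
Solving the 2×2 system: x ≈ 118.0, y ≈ 17.0 km.

x ≈ 118.0 km, y ≈ 17.0 km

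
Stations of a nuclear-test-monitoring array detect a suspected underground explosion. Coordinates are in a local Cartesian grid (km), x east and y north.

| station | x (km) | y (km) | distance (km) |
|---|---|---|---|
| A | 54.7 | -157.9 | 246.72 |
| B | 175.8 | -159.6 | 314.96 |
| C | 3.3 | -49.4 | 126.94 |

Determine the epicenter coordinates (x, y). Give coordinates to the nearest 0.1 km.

Circle about each station: (x − 54.7)² + (y + 157.9)² = 246.72²; (x − 175.8)² + (y + 159.6)² = 314.96²; (x − 3.3)² + (y + 49.4)² = 126.94².
Subtracting the A equation from the B and C equations removes the quadratic terms:
242.2 x − 3.4 y = -9875.74
-102.8 x + 217.0 y = 19283.74
Solving the 2×2 system: x ≈ -39.8, y ≈ 70.0 km.

-39.8 km east, 70.0 km north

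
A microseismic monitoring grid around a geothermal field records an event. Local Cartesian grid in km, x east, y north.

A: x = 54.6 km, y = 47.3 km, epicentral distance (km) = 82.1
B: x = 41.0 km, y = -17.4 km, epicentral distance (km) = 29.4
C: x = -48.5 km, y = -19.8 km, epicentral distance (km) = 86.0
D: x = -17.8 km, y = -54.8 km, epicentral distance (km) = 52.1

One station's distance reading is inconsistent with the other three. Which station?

A

Solve using three stations at a time. Using B, C, D (subtract circle equations pairwise → linear system) gives (x, y) ≈ (33.5, -45.7).
Distances from that point to each station vs reported:
  A: calculated 95.4 vs reported 82.1 → residual 13.3 km
  B: calculated 29.3 vs reported 29.4 → residual 0.1 km
  C: calculated 86.0 vs reported 86.0 → residual 0.0 km
  D: calculated 52.1 vs reported 52.1 → residual 0.0 km
B, C, D are mutually consistent (residuals ≈ 0); A is off by 13.3 km.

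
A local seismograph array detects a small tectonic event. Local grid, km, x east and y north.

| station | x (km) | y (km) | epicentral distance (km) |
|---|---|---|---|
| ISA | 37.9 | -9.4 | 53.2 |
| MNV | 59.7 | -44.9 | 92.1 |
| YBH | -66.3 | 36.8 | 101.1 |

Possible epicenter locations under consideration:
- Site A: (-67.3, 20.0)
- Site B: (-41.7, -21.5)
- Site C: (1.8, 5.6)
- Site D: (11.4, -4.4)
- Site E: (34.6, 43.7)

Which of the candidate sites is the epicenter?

Site E

For each candidate, compare |candidate − station| to the reported distance:
Site A: residuals ISA 56.0, MNV 50.5, YBH 84.3 → max 84.3 km
Site B: residuals ISA 27.3, MNV 12.0, YBH 37.8 → max 37.8 km
Site C: residuals ISA 14.1, MNV 15.3, YBH 26.2 → max 26.2 km
Site D: residuals ISA 26.2, MNV 29.1, YBH 13.2 → max 29.1 km
Site E: residuals ISA 0.0, MNV 0.0, YBH 0.0 → max 0.0 km
Only Site E has all residuals ≈ 0.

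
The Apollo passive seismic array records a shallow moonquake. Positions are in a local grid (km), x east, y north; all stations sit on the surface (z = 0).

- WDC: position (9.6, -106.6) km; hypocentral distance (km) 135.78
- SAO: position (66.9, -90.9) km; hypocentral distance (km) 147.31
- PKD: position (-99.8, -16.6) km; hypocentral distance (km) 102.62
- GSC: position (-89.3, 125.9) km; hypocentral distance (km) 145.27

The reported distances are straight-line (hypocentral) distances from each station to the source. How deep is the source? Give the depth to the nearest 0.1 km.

depth ≈ 58.6 km

Each station gives a sphere (x−x_i)² + (y−y_i)² + z² = d_i² (stations at z=0).
Subtracting the WDC sphere from SAO and PKD: z² cancels, leaving linear equations in x and y:
114.6 x + 31.4 y = -1981.33
-218.8 x + 180.0 y = 6685.22
Solving: x ≈ -20.603, y ≈ 12.096 km (keep extra digits for the depth step; rounded: -20.6, 12.1).
Then from the WDC sphere: z² = 135.78² − (x − 9.6)² − (y + 106.6)² with x = -20.603, y = 12.096, so z ≈ 58.611 ≈ 58.6 km.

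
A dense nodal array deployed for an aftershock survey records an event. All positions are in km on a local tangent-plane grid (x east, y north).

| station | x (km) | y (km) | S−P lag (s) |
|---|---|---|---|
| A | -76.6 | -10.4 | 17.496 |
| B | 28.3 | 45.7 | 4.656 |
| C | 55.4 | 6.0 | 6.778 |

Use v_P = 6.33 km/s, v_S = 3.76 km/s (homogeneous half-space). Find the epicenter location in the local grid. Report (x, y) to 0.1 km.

x ≈ 65.2 km, y ≈ 68.0 km

Distance from S−P lag: d = Δt · v_P v_S / (v_P − v_S) = Δt · (6.33·3.76)/(6.33−3.76) ≈ 9.2610·Δt.
So d_A = 162.03, d_B = 43.12, d_C = 62.77 km.
Circle about each station: (x + 76.6)² + (y + 10.4)² = 162.03²; (x − 28.3)² + (y − 45.7)² = 43.12²; (x − 55.4)² + (y − 6.0)² = 62.77².
Subtracting the A equation from the B and C equations removes the quadratic terms:
209.8 x + 112.2 y = 21308.05
264.0 x + 32.8 y = 19443.09
Solving the 2×2 system: x ≈ 65.2, y ≈ 68.0 km.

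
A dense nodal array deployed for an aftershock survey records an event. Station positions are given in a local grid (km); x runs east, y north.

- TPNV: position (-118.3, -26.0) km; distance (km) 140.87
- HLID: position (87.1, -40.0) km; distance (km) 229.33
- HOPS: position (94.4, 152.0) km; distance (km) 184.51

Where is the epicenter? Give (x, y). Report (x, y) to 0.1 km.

x ≈ -85.5 km, y ≈ 111.0 km

Circle about each station: (x + 118.3)² + (y + 26.0)² = 140.87²; (x − 87.1)² + (y + 40.0)² = 229.33²; (x − 94.4)² + (y − 152.0)² = 184.51².
Subtracting the TPNV equation from the HLID and HOPS equations removes the quadratic terms:
410.8 x − 28.0 y = -38232.37
425.4 x + 356.0 y = 3144.89
Solving the 2×2 system: x ≈ -85.5, y ≈ 111.0 km.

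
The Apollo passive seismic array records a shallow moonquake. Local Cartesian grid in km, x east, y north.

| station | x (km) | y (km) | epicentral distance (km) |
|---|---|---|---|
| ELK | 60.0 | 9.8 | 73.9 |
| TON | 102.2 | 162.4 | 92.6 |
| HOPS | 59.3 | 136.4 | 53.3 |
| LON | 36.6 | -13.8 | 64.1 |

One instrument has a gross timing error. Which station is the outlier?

LON

Solve using three stations at a time. Using ELK, TON, HOPS (subtract circle equations pairwise → linear system) gives (x, y) ≈ (53.9, 83.4).
Distances from that point to each station vs reported:
  ELK: calculated 73.9 vs reported 73.9 → residual 0.0 km
  TON: calculated 92.6 vs reported 92.6 → residual 0.0 km
  HOPS: calculated 53.3 vs reported 53.3 → residual 0.0 km
  LON: calculated 98.7 vs reported 64.1 → residual 34.6 km
ELK, TON, HOPS are mutually consistent (residuals ≈ 0); LON is off by 34.6 km.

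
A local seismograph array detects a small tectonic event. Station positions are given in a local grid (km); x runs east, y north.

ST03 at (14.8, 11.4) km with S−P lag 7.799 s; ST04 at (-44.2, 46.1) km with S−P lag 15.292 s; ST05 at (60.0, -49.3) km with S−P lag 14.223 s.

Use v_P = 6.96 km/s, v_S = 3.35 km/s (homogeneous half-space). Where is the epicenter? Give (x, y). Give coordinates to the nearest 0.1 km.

54.5 km east, 42.4 km north

Distance from S−P lag: d = Δt · v_P v_S / (v_P − v_S) = Δt · (6.96·3.35)/(6.96−3.35) ≈ 6.4587·Δt.
So d_ST03 = 50.37, d_ST04 = 98.77, d_ST05 = 91.86 km.
Circle about each station: (x − 14.8)² + (y − 11.4)² = 50.37²; (x + 44.2)² + (y − 46.1)² = 98.77²; (x − 60.0)² + (y + 49.3)² = 91.86².
Subtracting the ST03 equation from the ST04 and ST05 equations removes the quadratic terms:
-118.0 x + 69.4 y = -3488.53
90.4 x − 121.4 y = -219.63
Solving the 2×2 system: x ≈ 54.5, y ≈ 42.4 km.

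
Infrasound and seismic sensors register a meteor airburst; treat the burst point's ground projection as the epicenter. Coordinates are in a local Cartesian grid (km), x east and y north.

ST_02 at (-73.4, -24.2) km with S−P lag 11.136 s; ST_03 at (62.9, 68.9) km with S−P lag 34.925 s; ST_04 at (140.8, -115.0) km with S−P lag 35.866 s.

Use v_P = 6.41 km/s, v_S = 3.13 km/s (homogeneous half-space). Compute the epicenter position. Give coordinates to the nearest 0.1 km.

Distance from S−P lag: d = Δt · v_P v_S / (v_P − v_S) = Δt · (6.41·3.13)/(6.41−3.13) ≈ 6.1169·Δt.
So d_ST_02 = 68.12, d_ST_03 = 213.63, d_ST_04 = 219.39 km.
Circle about each station: (x + 73.4)² + (y + 24.2)² = 68.12²; (x − 62.9)² + (y − 68.9)² = 213.63²; (x − 140.8)² + (y + 115.0)² = 219.39².
Subtracting the ST_02 equation from the ST_03 and ST_04 equations removes the quadratic terms:
272.6 x + 186.2 y = -38267.02
428.4 x − 181.6 y = -16415.20
Solving the 2×2 system: x ≈ -77.4, y ≈ -92.2 km.

(-77.4, -92.2)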